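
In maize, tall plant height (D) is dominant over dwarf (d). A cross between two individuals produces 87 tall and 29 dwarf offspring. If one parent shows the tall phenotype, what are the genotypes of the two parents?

Observed offspring: 87 tall, 29 dwarf
The observed ratio simplifies to 3:1. Dwarf (dd) offspring appear, so each parent must contribute one d allele. The parent stated to show tall carries D, so it is Dd. The other parent is then either Dd or dd: Dd × dd would give a 1:1 split, whereas Dd × Dd gives 3:1 — matching the data. So both parents are heterozygous (Dd × Dd).
Parent genotypes: Dd × Dd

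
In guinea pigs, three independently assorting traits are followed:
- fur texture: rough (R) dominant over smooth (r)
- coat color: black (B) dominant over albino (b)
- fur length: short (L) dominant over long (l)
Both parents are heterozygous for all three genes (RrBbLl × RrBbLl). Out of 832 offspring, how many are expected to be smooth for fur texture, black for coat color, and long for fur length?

Trihybrid cross: RrBbLl × RrBbLl
Each trait segregates independently with a 3:1 phenotypic ratio, so each gene contributes 3/4 (dominant) or 1/4 (recessive).
Target: smooth (fur texture), black (coat color), long (fur length)
Probability = product of independent per-trait probabilities
= 1/4 × 3/4 × 1/4 = 3/64
Expected count = 3/64 × 832 = 39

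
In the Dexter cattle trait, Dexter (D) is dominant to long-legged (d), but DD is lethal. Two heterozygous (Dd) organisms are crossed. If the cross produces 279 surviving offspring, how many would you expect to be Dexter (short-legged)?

Cross: Dd × Dd
Punnett square offspring (before lethality): 1 DD, 2 Dd, 1 dd
The DD genotype is lethal (embryos die); surviving offspring: 2 Dd, 1 dd
Dexter (short-legged): 2 out of 3 → fraction 2/3
Expected count = 2/3 × 279 = 186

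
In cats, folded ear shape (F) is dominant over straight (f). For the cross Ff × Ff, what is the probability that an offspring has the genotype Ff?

Punnett square for Ff × Ff:
Offspring genotypes: 1 FF, 2 Ff, 1 ff
Total offspring: 4
Count with target: 2
Probability: 2/4 = 1/2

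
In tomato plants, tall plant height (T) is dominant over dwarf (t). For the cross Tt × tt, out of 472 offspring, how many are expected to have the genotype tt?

Punnett square for Tt × tt:
Offspring genotypes: 2 Tt, 2 tt
Total offspring: 4
Count with target: 2
Probability: 2/4 = 1/2
Expected count = 1/2 × 472 = 236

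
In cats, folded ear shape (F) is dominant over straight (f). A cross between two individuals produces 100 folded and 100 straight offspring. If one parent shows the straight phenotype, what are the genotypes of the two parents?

Observed offspring: 100 folded, 100 straight
The observed ratio simplifies to 1:1. One parent shows straight, so its genotype must be ff. A 1:1 offspring split requires the other parent to be heterozygous (Ff).
Parent genotypes: ff × Ff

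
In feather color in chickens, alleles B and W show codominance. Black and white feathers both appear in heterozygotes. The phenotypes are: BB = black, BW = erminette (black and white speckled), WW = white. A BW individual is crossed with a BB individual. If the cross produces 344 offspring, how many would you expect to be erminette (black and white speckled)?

Punnett square for BW × BB:
Offspring genotypes: 2 BB, 2 BW
Phenotype counts: 2 black, 2 erminette (black and white speckled)
erminette (black and white speckled): 2 out of 4 → fraction 1/2
Expected count = 1/2 × 344 = 172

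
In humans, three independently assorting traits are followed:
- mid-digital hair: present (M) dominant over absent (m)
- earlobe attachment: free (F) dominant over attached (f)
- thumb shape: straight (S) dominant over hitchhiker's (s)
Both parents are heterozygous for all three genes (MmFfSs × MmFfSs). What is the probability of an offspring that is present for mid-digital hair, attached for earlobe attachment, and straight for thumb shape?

Trihybrid cross: MmFfSs × MmFfSs
Each trait segregates independently with a 3:1 phenotypic ratio, so each gene contributes 3/4 (dominant) or 1/4 (recessive).
Target: present (mid-digital hair), attached (earlobe attachment), straight (thumb shape)
Probability = product of independent per-trait probabilities
= 3/4 × 1/4 × 3/4 = 9/64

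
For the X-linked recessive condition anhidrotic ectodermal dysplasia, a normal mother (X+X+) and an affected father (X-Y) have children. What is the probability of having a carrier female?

Cross: X+X+ × X-Y
Offspring: 2 X+X-, 2 X+Y
Probability of a carrier female: 2/4 = 1/2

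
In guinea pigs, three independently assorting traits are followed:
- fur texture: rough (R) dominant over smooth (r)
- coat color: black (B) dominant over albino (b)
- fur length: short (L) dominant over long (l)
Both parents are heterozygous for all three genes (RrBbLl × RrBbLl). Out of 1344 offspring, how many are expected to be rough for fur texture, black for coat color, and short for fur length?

Trihybrid cross: RrBbLl × RrBbLl
Each trait segregates independently with a 3:1 phenotypic ratio, so each gene contributes 3/4 (dominant) or 1/4 (recessive).
Target: rough (fur texture), black (coat color), short (fur length)
Probability = product of independent per-trait probabilities
= 3/4 × 3/4 × 3/4 = 27/64
Expected count = 27/64 × 1344 = 567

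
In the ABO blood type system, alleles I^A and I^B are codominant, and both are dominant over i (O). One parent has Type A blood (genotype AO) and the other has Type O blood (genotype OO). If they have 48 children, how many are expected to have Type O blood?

Cross: AO × OO
Possible offspring genotypes: 2 AO, 2 OO
Blood type counts: 2 Type A, 2 Type O
Probability of Type O: 2/4 = 1/2
Expected count = 1/2 × 48 = 24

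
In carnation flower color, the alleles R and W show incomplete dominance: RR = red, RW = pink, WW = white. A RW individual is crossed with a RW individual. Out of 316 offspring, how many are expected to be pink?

Punnett square for RW × RW:
Offspring genotypes: 1 RR, 2 RW, 1 WW
Phenotype counts: 1 red, 2 pink, 1 white
pink: 2 out of 4 → fraction 1/2
Expected count = 1/2 × 316 = 158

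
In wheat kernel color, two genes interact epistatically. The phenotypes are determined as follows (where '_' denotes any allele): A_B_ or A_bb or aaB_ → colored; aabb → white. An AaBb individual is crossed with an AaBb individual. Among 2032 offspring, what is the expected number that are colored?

Cross: AaBb × AaBb — consider each gene separately:
A gene: Aa × Aa → 1 AA, 2 Aa, 1 aa → 3 A_ : 1 aa (out of 4)
B gene: Bb × Bb → 1 BB, 2 Bb, 1 bb → 3 B_ : 1 bb (out of 4)
Genotype classes (out of 4 × 4 = 16): A_B_ = 3×3 = 9; A_bb = 3×1 = 3; aaB_ = 1×3 = 3; aabb = 1×1 = 1
Apply the phenotype rules: A_B_ (9) + A_bb (3) + aaB_ (3) → colored; aabb (1) → white
Phenotype counts (out of 16): 15 colored, 1 white
colored: 15 out of 16 → fraction 15/16
Expected count = 15/16 × 2032 = 1905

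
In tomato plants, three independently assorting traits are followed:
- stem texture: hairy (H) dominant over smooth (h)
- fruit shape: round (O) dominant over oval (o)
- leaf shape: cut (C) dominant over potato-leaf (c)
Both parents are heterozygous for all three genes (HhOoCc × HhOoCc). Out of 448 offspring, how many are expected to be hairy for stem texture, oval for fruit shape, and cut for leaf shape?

Trihybrid cross: HhOoCc × HhOoCc
Each trait segregates independently with a 3:1 phenotypic ratio, so each gene contributes 3/4 (dominant) or 1/4 (recessive).
Target: hairy (stem texture), oval (fruit shape), cut (leaf shape)
Probability = product of independent per-trait probabilities
= 3/4 × 1/4 × 3/4 = 9/64
Expected count = 9/64 × 448 = 63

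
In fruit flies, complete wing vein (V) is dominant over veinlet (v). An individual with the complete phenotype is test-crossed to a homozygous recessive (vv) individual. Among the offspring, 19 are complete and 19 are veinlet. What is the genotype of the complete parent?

Test cross: ? × vv
Offspring: 19 complete, 19 veinlet — approximately 1:1.
A 1:1 ratio in a test cross indicates the unknown parent is heterozygous (Vv).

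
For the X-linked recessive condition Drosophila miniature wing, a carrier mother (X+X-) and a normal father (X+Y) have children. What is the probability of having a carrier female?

Cross: X+X- × X+Y
Offspring: 1 X+X+, 1 X+Y, 1 X+X-, 1 X-Y
Probability of a carrier female: 1/4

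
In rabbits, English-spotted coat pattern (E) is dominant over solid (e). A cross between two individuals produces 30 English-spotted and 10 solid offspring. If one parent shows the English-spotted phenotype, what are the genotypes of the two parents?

Observed offspring: 30 English-spotted, 10 solid
The observed ratio simplifies to 3:1. Solid (ee) offspring appear, so each parent must contribute one e allele. The parent stated to show English-spotted carries E, so it is Ee. The other parent is then either Ee or ee: Ee × ee would give a 1:1 split, whereas Ee × Ee gives 3:1 — matching the data. So both parents are heterozygous (Ee × Ee).
Parent genotypes: Ee × Ee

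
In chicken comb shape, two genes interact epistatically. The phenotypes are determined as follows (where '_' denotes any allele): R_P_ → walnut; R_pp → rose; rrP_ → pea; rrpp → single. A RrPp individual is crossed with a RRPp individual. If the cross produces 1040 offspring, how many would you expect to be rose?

Cross: RrPp × RRPp — consider each gene separately:
R gene: Rr × RR → 2 RR, 2 Rr → 4 R_ (out of 4)
P gene: Pp × Pp → 1 PP, 2 Pp, 1 pp → 3 P_ : 1 pp (out of 4)
Genotype classes (out of 4 × 4 = 16): R_P_ = 4×3 = 12; R_pp = 4×1 = 4
Apply the phenotype rules: R_P_ (12) → walnut; R_pp (4) → rose
Phenotype counts (out of 16): 12 walnut, 4 rose
rose: 4 out of 16 → fraction 1/4
Expected count = 1/4 × 1040 = 260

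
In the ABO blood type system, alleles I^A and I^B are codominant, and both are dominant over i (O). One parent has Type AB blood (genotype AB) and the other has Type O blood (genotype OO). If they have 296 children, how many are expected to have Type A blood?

Cross: AB × OO
Possible offspring genotypes: 2 AO, 2 BO
Blood type counts: 2 Type A, 2 Type B
Probability of Type A: 2/4 = 1/2
Expected count = 1/2 × 296 = 148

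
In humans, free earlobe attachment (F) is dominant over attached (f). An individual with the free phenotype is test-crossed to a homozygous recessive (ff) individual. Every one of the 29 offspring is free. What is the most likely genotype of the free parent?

Test cross: ? × ff
All offspring are free.
If the unknown parent were heterozygous (Ff), about half of 29 offspring would be attached; none are. The unknown parent is most likely homozygous dominant (FF).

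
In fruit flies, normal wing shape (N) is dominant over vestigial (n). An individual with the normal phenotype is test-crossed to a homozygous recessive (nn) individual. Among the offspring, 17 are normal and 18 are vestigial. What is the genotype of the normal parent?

Test cross: ? × nn
Offspring: 17 normal, 18 vestigial — approximately 1:1.
A 1:1 ratio in a test cross indicates the unknown parent is heterozygous (Nn).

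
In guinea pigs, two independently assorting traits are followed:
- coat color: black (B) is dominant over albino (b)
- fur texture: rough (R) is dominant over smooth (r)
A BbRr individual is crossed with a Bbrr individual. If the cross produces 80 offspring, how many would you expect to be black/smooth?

Dihybrid cross BbRr × Bbrr — consider each gene separately:
coat color: Bb × Bb → 1 BB, 2 Bb, 1 bb → 3 B_ : 1 bb (out of 4)
fur texture: Rr × rr → 2 Rr, 2 rr → 2 R_ : 2 rr (out of 4)
Combine (counts out of 4 × 4 = 16): black/rough (B_R_) = 3×2 = 6; black/smooth (B_rr) = 3×2 = 6; albino/rough (bbR_) = 1×2 = 2; albino/smooth (bbrr) = 1×2 = 2
Phenotype counts (out of 16): 6 black/rough, 6 black/smooth, 2 albino/rough, 2 albino/smooth
black/smooth: 6 out of 16 → fraction 3/8
Expected count = 3/8 × 80 = 30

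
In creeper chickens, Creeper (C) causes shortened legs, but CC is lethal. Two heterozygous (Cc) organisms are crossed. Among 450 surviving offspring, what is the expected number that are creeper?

Cross: Cc × Cc
Punnett square offspring (before lethality): 1 CC, 2 Cc, 1 cc
The CC genotype is lethal (embryos die); surviving offspring: 2 Cc, 1 cc
creeper: 2 out of 3 → fraction 2/3
Expected count = 2/3 × 450 = 300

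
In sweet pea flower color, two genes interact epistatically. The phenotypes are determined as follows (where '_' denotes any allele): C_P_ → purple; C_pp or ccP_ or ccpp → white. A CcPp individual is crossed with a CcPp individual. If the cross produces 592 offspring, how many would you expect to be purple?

Cross: CcPp × CcPp — consider each gene separately:
C gene: Cc × Cc → 1 CC, 2 Cc, 1 cc → 3 C_ : 1 cc (out of 4)
P gene: Pp × Pp → 1 PP, 2 Pp, 1 pp → 3 P_ : 1 pp (out of 4)
Genotype classes (out of 4 × 4 = 16): C_P_ = 3×3 = 9; C_pp = 3×1 = 3; ccP_ = 1×3 = 3; ccpp = 1×1 = 1
Apply the phenotype rules: C_P_ (9) → purple; C_pp (3) + ccP_ (3) + ccpp (1) → white
Phenotype counts (out of 16): 9 purple, 7 white
purple: 9 out of 16 → fraction 9/16
Expected count = 9/16 × 592 = 333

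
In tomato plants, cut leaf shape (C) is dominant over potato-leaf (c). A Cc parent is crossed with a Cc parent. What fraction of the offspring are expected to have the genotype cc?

Punnett square for Cc × Cc:
Offspring genotypes: 1 CC, 2 Cc, 1 cc
Total offspring: 4
Count with target: 1
Probability: 1/4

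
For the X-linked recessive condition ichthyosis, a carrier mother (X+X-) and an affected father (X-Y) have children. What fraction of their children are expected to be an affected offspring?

Cross: X+X- × X-Y
Offspring: 1 X+X-, 1 X+Y, 1 X-X-, 1 X-Y
Probability of an affected offspring: 2/4 = 1/2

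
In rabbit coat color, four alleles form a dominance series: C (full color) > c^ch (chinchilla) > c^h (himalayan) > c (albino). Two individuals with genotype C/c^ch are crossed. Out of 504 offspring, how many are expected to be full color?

Cross: C/c^ch × C/c^ch
Allele dominance: C > c^ch > c^h > c
Offspring genotypes: 1 C/C, 2 C/c^ch, 1 c^ch/c^ch
Phenotype counts: 3 full color, 1 chinchilla
full color: 3 out of 4 → fraction 3/4
Expected count = 3/4 × 504 = 378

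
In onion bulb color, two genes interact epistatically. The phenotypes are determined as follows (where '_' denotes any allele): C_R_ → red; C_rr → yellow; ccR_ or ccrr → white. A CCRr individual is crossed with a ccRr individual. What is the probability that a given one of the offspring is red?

Cross: CCRr × ccRr — consider each gene separately:
C gene: CC × cc → 4 Cc → 4 C_ (out of 4)
R gene: Rr × Rr → 1 RR, 2 Rr, 1 rr → 3 R_ : 1 rr (out of 4)
Genotype classes (out of 4 × 4 = 16): C_R_ = 4×3 = 12; C_rr = 4×1 = 4
Apply the phenotype rules: C_R_ (12) → red; C_rr (4) → yellow
Phenotype counts (out of 16): 12 red, 4 yellow
red: 12 out of 16
Probability: 12/16 = 3/4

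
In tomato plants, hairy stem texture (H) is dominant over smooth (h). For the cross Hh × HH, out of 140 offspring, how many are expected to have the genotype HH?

Punnett square for Hh × HH:
Offspring genotypes: 2 HH, 2 Hh
Total offspring: 4
Count with target: 2
Probability: 2/4 = 1/2
Expected count = 1/2 × 140 = 70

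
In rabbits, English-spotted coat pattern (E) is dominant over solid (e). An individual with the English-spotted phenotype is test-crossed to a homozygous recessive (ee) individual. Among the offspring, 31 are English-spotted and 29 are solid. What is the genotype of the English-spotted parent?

Test cross: ? × ee
Offspring: 31 English-spotted, 29 solid — approximately 1:1.
A 1:1 ratio in a test cross indicates the unknown parent is heterozygous (Ee).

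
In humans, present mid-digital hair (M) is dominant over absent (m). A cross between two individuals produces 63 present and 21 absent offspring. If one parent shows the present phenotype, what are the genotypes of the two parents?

Observed offspring: 63 present, 21 absent
The observed ratio simplifies to 3:1. Absent (mm) offspring appear, so each parent must contribute one m allele. The parent stated to show present carries M, so it is Mm. The other parent is then either Mm or mm: Mm × mm would give a 1:1 split, whereas Mm × Mm gives 3:1 — matching the data. So both parents are heterozygous (Mm × Mm).
Parent genotypes: Mm × Mm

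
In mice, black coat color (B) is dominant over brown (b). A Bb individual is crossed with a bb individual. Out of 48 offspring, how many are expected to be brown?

Punnett square for Bb × bb:
Offspring genotypes: 2 Bb, 2 bb
black: 2, brown: 2
brown: 2 out of 4 → fraction 1/2
Expected count = 1/2 × 48 = 24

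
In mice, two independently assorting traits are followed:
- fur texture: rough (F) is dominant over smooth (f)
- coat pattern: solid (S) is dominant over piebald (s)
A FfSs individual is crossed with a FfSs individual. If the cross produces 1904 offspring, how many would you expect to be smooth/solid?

Dihybrid cross FfSs × FfSs — consider each gene separately:
fur texture: Ff × Ff → 1 FF, 2 Ff, 1 ff → 3 F_ : 1 ff (out of 4)
coat pattern: Ss × Ss → 1 SS, 2 Ss, 1 ss → 3 S_ : 1 ss (out of 4)
Combine (counts out of 4 × 4 = 16): rough/solid (F_S_) = 3×3 = 9; rough/piebald (F_ss) = 3×1 = 3; smooth/solid (ffS_) = 1×3 = 3; smooth/piebald (ffss) = 1×1 = 1
Phenotype counts (out of 16): 9 rough/solid, 3 rough/piebald, 3 smooth/solid, 1 smooth/piebald
smooth/solid: 3 out of 16 → fraction 3/16
Expected count = 3/16 × 1904 = 357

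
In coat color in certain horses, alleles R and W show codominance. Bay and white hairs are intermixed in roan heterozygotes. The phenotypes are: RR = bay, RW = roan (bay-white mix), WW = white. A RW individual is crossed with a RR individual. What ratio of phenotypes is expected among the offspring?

Punnett square for RW × RR:
Offspring genotypes: 2 RR, 2 RW
Phenotype counts: 2 bay, 2 roan (bay-white mix)
Ratio: 1 bay : 1 roan (bay-white mix)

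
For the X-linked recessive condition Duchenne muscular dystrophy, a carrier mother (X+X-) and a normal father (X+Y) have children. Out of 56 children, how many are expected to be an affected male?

Cross: X+X- × X+Y
Offspring: 1 X+X+, 1 X+Y, 1 X+X-, 1 X-Y
Probability of an affected male: 1/4
Expected count = 1/4 × 56 = 14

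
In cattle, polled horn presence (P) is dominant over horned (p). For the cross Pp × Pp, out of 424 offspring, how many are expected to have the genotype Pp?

Punnett square for Pp × Pp:
Offspring genotypes: 1 PP, 2 Pp, 1 pp
Total offspring: 4
Count with target: 2
Probability: 2/4 = 1/2
Expected count = 1/2 × 424 = 212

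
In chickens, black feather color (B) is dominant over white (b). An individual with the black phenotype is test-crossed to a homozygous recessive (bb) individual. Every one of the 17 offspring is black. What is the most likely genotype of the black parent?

Test cross: ? × bb
All offspring are black.
If the unknown parent were heterozygous (Bb), about half of 17 offspring would be white; none are. The unknown parent is most likely homozygous dominant (BB).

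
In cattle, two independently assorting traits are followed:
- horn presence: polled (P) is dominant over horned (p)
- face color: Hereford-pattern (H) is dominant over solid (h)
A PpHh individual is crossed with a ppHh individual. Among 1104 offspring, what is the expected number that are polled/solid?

Dihybrid cross PpHh × ppHh — consider each gene separately:
horn presence: Pp × pp → 2 Pp, 2 pp → 2 P_ : 2 pp (out of 4)
face color: Hh × Hh → 1 HH, 2 Hh, 1 hh → 3 H_ : 1 hh (out of 4)
Combine (counts out of 4 × 4 = 16): polled/Hereford-pattern (P_H_) = 2×3 = 6; polled/solid (P_hh) = 2×1 = 2; horned/Hereford-pattern (ppH_) = 2×3 = 6; horned/solid (pphh) = 2×1 = 2
Phenotype counts (out of 16): 6 polled/Hereford-pattern, 2 polled/solid, 6 horned/Hereford-pattern, 2 horned/solid
polled/solid: 2 out of 16 → fraction 1/8
Expected count = 1/8 × 1104 = 138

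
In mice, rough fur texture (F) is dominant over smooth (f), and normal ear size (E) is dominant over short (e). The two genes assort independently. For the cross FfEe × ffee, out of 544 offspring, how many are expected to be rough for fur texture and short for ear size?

Dihybrid cross FfEe × ffee — consider each gene separately:
fur texture: Ff × ff → 2 Ff, 2 ff → 2 F_ : 2 ff (out of 4)
ear size: Ee × ee → 2 Ee, 2 ee → 2 E_ : 2 ee (out of 4)
Looking for: rough (F_) and short (ee)
P(rough) = 2/4, P(short) = 2/4
P(both) = 2/4 × 2/4 = 4/16 = 1/4
Expected count = 1/4 × 544 = 136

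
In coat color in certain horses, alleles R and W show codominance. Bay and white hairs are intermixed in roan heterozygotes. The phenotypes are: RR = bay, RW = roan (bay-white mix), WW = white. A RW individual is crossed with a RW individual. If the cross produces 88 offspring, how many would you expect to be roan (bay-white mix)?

Punnett square for RW × RW:
Offspring genotypes: 1 RR, 2 RW, 1 WW
Phenotype counts: 1 bay, 2 roan (bay-white mix), 1 white
roan (bay-white mix): 2 out of 4 → fraction 1/2
Expected count = 1/2 × 88 = 44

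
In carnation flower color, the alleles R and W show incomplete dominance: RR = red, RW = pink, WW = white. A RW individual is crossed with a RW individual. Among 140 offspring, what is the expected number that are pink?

Punnett square for RW × RW:
Offspring genotypes: 1 RR, 2 RW, 1 WW
Phenotype counts: 1 red, 2 pink, 1 white
pink: 2 out of 4 → fraction 1/2
Expected count = 1/2 × 140 = 70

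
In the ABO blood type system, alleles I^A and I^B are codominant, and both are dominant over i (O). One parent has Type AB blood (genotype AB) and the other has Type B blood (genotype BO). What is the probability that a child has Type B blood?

Cross: AB × BO
Possible offspring genotypes: 1 AB, 1 AO, 1 BB, 1 BO
Blood type counts: 1 Type AB, 1 Type A, 2 Type B
Probability of Type B: 2/4 = 1/2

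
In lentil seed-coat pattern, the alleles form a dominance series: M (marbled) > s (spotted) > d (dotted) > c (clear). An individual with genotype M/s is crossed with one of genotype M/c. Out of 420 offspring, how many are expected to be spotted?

Cross: M/s × M/c
Allele dominance: M > s > d > c
Offspring genotypes: 1 M/M, 1 M/c, 1 M/s, 1 s/c
Phenotype counts: 3 marbled, 1 spotted
spotted: 1 out of 4 → fraction 1/4
Expected count = 1/4 × 420 = 105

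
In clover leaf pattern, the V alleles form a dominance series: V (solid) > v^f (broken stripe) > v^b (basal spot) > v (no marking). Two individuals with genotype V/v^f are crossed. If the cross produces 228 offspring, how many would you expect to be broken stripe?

Cross: V/v^f × V/v^f
Allele dominance: V > v^f > v^b > v
Offspring genotypes: 1 V/V, 2 V/v^f, 1 v^f/v^f
Phenotype counts: 3 solid, 1 broken stripe
broken stripe: 1 out of 4 → fraction 1/4
Expected count = 1/4 × 228 = 57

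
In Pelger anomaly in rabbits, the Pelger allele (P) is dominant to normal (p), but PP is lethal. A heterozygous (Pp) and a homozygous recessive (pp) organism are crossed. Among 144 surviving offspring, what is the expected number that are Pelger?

Cross: Pp × pp
Punnett square offspring (before lethality): 2 Pp, 2 pp
No PP offspring are produced in this cross.
Pelger: 2 out of 4 → fraction 1/2
Expected count = 1/2 × 144 = 72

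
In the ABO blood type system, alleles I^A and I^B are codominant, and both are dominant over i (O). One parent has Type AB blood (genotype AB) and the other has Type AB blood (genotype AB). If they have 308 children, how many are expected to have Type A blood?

Cross: AB × AB
Possible offspring genotypes: 1 AA, 2 AB, 1 BB
Blood type counts: 1 Type A, 2 Type AB, 1 Type B
Probability of Type A: 1/4
Expected count = 1/4 × 308 = 77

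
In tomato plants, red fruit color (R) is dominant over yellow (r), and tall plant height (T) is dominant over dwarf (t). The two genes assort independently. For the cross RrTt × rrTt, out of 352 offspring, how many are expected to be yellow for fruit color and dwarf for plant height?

Dihybrid cross RrTt × rrTt — consider each gene separately:
fruit color: Rr × rr → 2 Rr, 2 rr → 2 R_ : 2 rr (out of 4)
plant height: Tt × Tt → 1 TT, 2 Tt, 1 tt → 3 T_ : 1 tt (out of 4)
Looking for: yellow (rr) and dwarf (tt)
P(yellow) = 2/4, P(dwarf) = 1/4
P(both) = 2/4 × 1/4 = 2/16 = 1/8
Expected count = 1/8 × 352 = 44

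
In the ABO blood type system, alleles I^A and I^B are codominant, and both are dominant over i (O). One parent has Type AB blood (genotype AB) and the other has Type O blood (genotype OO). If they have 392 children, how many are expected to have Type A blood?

Cross: AB × OO
Possible offspring genotypes: 2 AO, 2 BO
Blood type counts: 2 Type A, 2 Type B
Probability of Type A: 2/4 = 1/2
Expected count = 1/2 × 392 = 196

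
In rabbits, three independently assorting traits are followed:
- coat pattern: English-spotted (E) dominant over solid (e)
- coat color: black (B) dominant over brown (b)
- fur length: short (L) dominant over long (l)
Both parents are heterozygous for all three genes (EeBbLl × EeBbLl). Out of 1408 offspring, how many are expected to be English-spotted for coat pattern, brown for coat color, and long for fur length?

Trihybrid cross: EeBbLl × EeBbLl
Each trait segregates independently with a 3:1 phenotypic ratio, so each gene contributes 3/4 (dominant) or 1/4 (recessive).
Target: English-spotted (coat pattern), brown (coat color), long (fur length)
Probability = product of independent per-trait probabilities
= 3/4 × 1/4 × 1/4 = 3/64
Expected count = 3/64 × 1408 = 66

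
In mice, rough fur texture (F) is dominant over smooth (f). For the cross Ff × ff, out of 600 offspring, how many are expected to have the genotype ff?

Punnett square for Ff × ff:
Offspring genotypes: 2 Ff, 2 ff
Total offspring: 4
Count with target: 2
Probability: 2/4 = 1/2
Expected count = 1/2 × 600 = 300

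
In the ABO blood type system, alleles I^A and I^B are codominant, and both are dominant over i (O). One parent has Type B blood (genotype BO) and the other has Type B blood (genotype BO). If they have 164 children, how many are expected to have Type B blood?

Cross: BO × BO
Possible offspring genotypes: 1 BB, 2 BO, 1 OO
Blood type counts: 3 Type B, 1 Type O
Probability of Type B: 3/4
Expected count = 3/4 × 164 = 123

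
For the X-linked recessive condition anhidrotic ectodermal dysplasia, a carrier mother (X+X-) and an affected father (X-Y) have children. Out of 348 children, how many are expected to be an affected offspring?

Cross: X+X- × X-Y
Offspring: 1 X+X-, 1 X+Y, 1 X-X-, 1 X-Y
Probability of an affected offspring: 2/4 = 1/2
Expected count = 1/2 × 348 = 174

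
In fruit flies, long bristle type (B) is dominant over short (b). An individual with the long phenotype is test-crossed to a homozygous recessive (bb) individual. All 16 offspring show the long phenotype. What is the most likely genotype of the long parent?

Test cross: ? × bb
All offspring are long.
If the unknown parent were heterozygous (Bb), about half of 16 offspring would be short; none are. The unknown parent is most likely homozygous dominant (BB).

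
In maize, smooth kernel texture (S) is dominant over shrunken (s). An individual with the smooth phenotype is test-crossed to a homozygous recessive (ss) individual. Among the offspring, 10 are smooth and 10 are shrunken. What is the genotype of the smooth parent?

Test cross: ? × ss
Offspring: 10 smooth, 10 shrunken — approximately 1:1.
A 1:1 ratio in a test cross indicates the unknown parent is heterozygous (Ss).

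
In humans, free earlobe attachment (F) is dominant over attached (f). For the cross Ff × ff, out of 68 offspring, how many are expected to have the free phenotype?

Punnett square for Ff × ff:
Offspring genotypes: 2 Ff, 2 ff
Total offspring: 4
Count with target: 2
Probability: 2/4 = 1/2
Expected count = 1/2 × 68 = 34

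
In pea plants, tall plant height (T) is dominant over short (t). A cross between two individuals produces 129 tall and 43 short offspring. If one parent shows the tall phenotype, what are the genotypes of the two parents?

Observed offspring: 129 tall, 43 short
The observed ratio simplifies to 3:1. Short (tt) offspring appear, so each parent must contribute one t allele. The parent stated to show tall carries T, so it is Tt. The other parent is then either Tt or tt: Tt × tt would give a 1:1 split, whereas Tt × Tt gives 3:1 — matching the data. So both parents are heterozygous (Tt × Tt).
Parent genotypes: Tt × Tt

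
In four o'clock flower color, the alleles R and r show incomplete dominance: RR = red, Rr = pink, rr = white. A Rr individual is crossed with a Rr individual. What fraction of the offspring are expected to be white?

Punnett square for Rr × Rr:
Offspring genotypes: 1 RR, 2 Rr, 1 rr
Phenotype counts: 1 red, 2 pink, 1 white
white: 1 out of 4
Probability: 1/4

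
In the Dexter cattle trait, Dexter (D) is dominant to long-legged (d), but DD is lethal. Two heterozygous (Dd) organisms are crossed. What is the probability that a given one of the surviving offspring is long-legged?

Cross: Dd × Dd
Punnett square offspring (before lethality): 1 DD, 2 Dd, 1 dd
The DD genotype is lethal (embryos die); surviving offspring: 2 Dd, 1 dd
long-legged: 1 out of 3
Probability: 1/3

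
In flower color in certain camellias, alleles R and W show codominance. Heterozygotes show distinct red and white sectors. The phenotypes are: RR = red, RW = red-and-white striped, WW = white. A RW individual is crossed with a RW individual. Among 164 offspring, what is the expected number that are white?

Punnett square for RW × RW:
Offspring genotypes: 1 RR, 2 RW, 1 WW
Phenotype counts: 1 red, 2 red-and-white striped, 1 white
white: 1 out of 4 → fraction 1/4
Expected count = 1/4 × 164 = 41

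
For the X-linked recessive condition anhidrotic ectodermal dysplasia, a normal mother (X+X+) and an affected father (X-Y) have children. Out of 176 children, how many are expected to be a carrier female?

Cross: X+X+ × X-Y
Offspring: 2 X+X-, 2 X+Y
Probability of a carrier female: 2/4 = 1/2
Expected count = 1/2 × 176 = 88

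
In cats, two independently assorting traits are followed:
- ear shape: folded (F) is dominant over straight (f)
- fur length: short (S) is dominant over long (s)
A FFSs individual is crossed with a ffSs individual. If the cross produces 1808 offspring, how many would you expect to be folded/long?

Dihybrid cross FFSs × ffSs — consider each gene separately:
ear shape: FF × ff → 4 Ff → 4 F_ (out of 4)
fur length: Ss × Ss → 1 SS, 2 Ss, 1 ss → 3 S_ : 1 ss (out of 4)
Combine (counts out of 4 × 4 = 16): folded/short (F_S_) = 4×3 = 12; folded/long (F_ss) = 4×1 = 4
Phenotype counts (out of 16): 12 folded/short, 4 folded/long
folded/long: 4 out of 16 → fraction 1/4
Expected count = 1/4 × 1808 = 452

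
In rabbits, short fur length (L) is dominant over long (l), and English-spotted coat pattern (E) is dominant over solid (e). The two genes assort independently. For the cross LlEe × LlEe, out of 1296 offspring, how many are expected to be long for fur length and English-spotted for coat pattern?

Dihybrid cross LlEe × LlEe — consider each gene separately:
fur length: Ll × Ll → 1 LL, 2 Ll, 1 ll → 3 L_ : 1 ll (out of 4)
coat pattern: Ee × Ee → 1 EE, 2 Ee, 1 ee → 3 E_ : 1 ee (out of 4)
Looking for: long (ll) and English-spotted (E_)
P(long) = 1/4, P(English-spotted) = 3/4
P(both) = 1/4 × 3/4 = 3/16
Expected count = 3/16 × 1296 = 243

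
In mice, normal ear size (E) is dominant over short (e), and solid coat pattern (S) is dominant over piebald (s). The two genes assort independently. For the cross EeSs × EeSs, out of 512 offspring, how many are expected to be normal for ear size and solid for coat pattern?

Dihybrid cross EeSs × EeSs — consider each gene separately:
ear size: Ee × Ee → 1 EE, 2 Ee, 1 ee → 3 E_ : 1 ee (out of 4)
coat pattern: Ss × Ss → 1 SS, 2 Ss, 1 ss → 3 S_ : 1 ss (out of 4)
Looking for: normal (E_) and solid (S_)
P(normal) = 3/4, P(solid) = 3/4
P(both) = 3/4 × 3/4 = 9/16
Expected count = 9/16 × 512 = 288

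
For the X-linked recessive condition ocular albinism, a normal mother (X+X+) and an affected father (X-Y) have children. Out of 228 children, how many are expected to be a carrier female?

Cross: X+X+ × X-Y
Offspring: 2 X+X-, 2 X+Y
Probability of a carrier female: 2/4 = 1/2
Expected count = 1/2 × 228 = 114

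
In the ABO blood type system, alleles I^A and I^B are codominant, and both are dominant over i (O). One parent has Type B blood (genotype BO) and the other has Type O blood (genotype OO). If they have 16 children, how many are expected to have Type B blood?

Cross: BO × OO
Possible offspring genotypes: 2 BO, 2 OO
Blood type counts: 2 Type B, 2 Type O
Probability of Type B: 2/4 = 1/2
Expected count = 1/2 × 16 = 8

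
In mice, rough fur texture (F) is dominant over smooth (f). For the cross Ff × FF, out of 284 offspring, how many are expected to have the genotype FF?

Punnett square for Ff × FF:
Offspring genotypes: 2 FF, 2 Ff
Total offspring: 4
Count with target: 2
Probability: 2/4 = 1/2
Expected count = 1/2 × 284 = 142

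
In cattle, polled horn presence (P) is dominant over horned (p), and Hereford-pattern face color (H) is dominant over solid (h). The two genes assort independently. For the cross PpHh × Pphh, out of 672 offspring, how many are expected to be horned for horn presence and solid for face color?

Dihybrid cross PpHh × Pphh — consider each gene separately:
horn presence: Pp × Pp → 1 PP, 2 Pp, 1 pp → 3 P_ : 1 pp (out of 4)
face color: Hh × hh → 2 Hh, 2 hh → 2 H_ : 2 hh (out of 4)
Looking for: horned (pp) and solid (hh)
P(horned) = 1/4, P(solid) = 2/4
P(both) = 1/4 × 2/4 = 2/16 = 1/8
Expected count = 1/8 × 672 = 84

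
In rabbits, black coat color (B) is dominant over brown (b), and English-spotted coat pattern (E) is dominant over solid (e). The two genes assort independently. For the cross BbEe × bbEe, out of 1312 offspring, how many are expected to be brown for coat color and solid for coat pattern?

Dihybrid cross BbEe × bbEe — consider each gene separately:
coat color: Bb × bb → 2 Bb, 2 bb → 2 B_ : 2 bb (out of 4)
coat pattern: Ee × Ee → 1 EE, 2 Ee, 1 ee → 3 E_ : 1 ee (out of 4)
Looking for: brown (bb) and solid (ee)
P(brown) = 2/4, P(solid) = 1/4
P(both) = 2/4 × 1/4 = 2/16 = 1/8
Expected count = 1/8 × 1312 = 164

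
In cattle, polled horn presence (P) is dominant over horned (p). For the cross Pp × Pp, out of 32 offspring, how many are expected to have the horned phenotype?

Punnett square for Pp × Pp:
Offspring genotypes: 1 PP, 2 Pp, 1 pp
Total offspring: 4
Count with target: 1
Probability: 1/4
Expected count = 1/4 × 32 = 8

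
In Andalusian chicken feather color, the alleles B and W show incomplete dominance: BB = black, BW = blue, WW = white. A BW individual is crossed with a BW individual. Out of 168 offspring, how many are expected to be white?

Punnett square for BW × BW:
Offspring genotypes: 1 BB, 2 BW, 1 WW
Phenotype counts: 1 black, 2 blue, 1 white
white: 1 out of 4 → fraction 1/4
Expected count = 1/4 × 168 = 42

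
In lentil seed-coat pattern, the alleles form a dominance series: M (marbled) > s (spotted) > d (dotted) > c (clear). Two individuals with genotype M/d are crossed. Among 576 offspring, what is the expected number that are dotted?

Cross: M/d × M/d
Allele dominance: M > s > d > c
Offspring genotypes: 1 M/M, 2 M/d, 1 d/d
Phenotype counts: 3 marbled, 1 dotted
dotted: 1 out of 4 → fraction 1/4
Expected count = 1/4 × 576 = 144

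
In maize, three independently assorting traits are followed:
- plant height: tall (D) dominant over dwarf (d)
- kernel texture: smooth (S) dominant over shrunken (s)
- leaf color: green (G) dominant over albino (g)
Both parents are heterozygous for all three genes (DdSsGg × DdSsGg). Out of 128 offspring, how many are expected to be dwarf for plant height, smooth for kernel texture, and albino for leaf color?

Trihybrid cross: DdSsGg × DdSsGg
Each trait segregates independently with a 3:1 phenotypic ratio, so each gene contributes 3/4 (dominant) or 1/4 (recessive).
Target: dwarf (plant height), smooth (kernel texture), albino (leaf color)
Probability = product of independent per-trait probabilities
= 1/4 × 3/4 × 1/4 = 3/64
Expected count = 3/64 × 128 = 6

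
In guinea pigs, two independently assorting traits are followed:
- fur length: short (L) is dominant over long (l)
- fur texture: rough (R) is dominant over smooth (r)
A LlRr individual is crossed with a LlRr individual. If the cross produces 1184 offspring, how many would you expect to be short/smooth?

Dihybrid cross LlRr × LlRr — consider each gene separately:
fur length: Ll × Ll → 1 LL, 2 Ll, 1 ll → 3 L_ : 1 ll (out of 4)
fur texture: Rr × Rr → 1 RR, 2 Rr, 1 rr → 3 R_ : 1 rr (out of 4)
Combine (counts out of 4 × 4 = 16): short/rough (L_R_) = 3×3 = 9; short/smooth (L_rr) = 3×1 = 3; long/rough (llR_) = 1×3 = 3; long/smooth (llrr) = 1×1 = 1
Phenotype counts (out of 16): 9 short/rough, 3 short/smooth, 3 long/rough, 1 long/smooth
short/smooth: 3 out of 16 → fraction 3/16
Expected count = 3/16 × 1184 = 222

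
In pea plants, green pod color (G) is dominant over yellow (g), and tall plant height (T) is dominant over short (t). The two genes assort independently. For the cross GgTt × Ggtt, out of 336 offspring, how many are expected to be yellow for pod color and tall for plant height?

Dihybrid cross GgTt × Ggtt — consider each gene separately:
pod color: Gg × Gg → 1 GG, 2 Gg, 1 gg → 3 G_ : 1 gg (out of 4)
plant height: Tt × tt → 2 Tt, 2 tt → 2 T_ : 2 tt (out of 4)
Looking for: yellow (gg) and tall (T_)
P(yellow) = 1/4, P(tall) = 2/4
P(both) = 1/4 × 2/4 = 2/16 = 1/8
Expected count = 1/8 × 336 = 42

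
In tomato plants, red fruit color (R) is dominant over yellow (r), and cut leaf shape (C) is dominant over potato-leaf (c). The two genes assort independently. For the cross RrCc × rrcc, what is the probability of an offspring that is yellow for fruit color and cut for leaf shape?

Dihybrid cross RrCc × rrcc — consider each gene separately:
fruit color: Rr × rr → 2 Rr, 2 rr → 2 R_ : 2 rr (out of 4)
leaf shape: Cc × cc → 2 Cc, 2 cc → 2 C_ : 2 cc (out of 4)
Looking for: yellow (rr) and cut (C_)
P(yellow) = 2/4, P(cut) = 2/4
P(both) = 2/4 × 2/4 = 4/16 = 1/4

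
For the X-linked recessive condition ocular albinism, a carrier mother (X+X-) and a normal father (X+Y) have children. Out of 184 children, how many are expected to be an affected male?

Cross: X+X- × X+Y
Offspring: 1 X+X+, 1 X+Y, 1 X+X-, 1 X-Y
Probability of an affected male: 1/4
Expected count = 1/4 × 184 = 46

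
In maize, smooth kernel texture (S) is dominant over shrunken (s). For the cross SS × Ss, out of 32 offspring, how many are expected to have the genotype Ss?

Punnett square for SS × Ss:
Offspring genotypes: 2 SS, 2 Ss
Total offspring: 4
Count with target: 2
Probability: 2/4 = 1/2
Expected count = 1/2 × 32 = 16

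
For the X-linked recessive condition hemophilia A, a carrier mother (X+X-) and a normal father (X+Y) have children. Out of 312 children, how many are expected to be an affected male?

Cross: X+X- × X+Y
Offspring: 1 X+X+, 1 X+Y, 1 X+X-, 1 X-Y
Probability of an affected male: 1/4
Expected count = 1/4 × 312 = 78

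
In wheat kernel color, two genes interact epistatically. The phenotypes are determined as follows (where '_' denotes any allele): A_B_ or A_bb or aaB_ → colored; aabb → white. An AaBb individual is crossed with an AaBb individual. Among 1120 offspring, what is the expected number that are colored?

Cross: AaBb × AaBb — consider each gene separately:
A gene: Aa × Aa → 1 AA, 2 Aa, 1 aa → 3 A_ : 1 aa (out of 4)
B gene: Bb × Bb → 1 BB, 2 Bb, 1 bb → 3 B_ : 1 bb (out of 4)
Genotype classes (out of 4 × 4 = 16): A_B_ = 3×3 = 9; A_bb = 3×1 = 3; aaB_ = 1×3 = 3; aabb = 1×1 = 1
Apply the phenotype rules: A_B_ (9) + A_bb (3) + aaB_ (3) → colored; aabb (1) → white
Phenotype counts (out of 16): 15 colored, 1 white
colored: 15 out of 16 → fraction 15/16
Expected count = 15/16 × 1120 = 1050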